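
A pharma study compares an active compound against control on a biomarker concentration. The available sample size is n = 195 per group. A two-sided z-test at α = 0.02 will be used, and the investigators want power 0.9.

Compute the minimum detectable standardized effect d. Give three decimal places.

Need Φ(δ − 2.326) = 0.9, so δ = 2.326 + 1.282 = 3.608.
(Lower-tail contribution to power is negligible for δ > 0.)
δ = d·√(n/2) ⇒ d = δ/√(n/2) = 3.608/√(195/2) = 0.3654.

d ≈ 0.365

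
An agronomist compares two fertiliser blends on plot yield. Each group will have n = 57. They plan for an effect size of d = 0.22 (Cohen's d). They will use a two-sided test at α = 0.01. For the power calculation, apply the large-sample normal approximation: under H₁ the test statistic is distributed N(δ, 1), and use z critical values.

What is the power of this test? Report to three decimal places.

Noncentrality parameter: δ = d·√(n/2) = 0.22 × √(57/2) = 1.1745
Critical value for a two-sided test at α = 0.01: z_{α/2} = 2.576.
Power = Φ(δ − 2.576) + Φ(−δ − 2.576) = Φ(-1.401) + Φ(-3.750) = 0.0806 + 0.0001 = 0.0806.

Power ≈ 0.081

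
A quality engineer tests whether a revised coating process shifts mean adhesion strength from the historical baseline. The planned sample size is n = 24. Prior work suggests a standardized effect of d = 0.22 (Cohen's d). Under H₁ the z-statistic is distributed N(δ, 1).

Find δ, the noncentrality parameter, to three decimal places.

δ = d·√n = 0.22 × √24 = 1.0778

δ ≈ 1.078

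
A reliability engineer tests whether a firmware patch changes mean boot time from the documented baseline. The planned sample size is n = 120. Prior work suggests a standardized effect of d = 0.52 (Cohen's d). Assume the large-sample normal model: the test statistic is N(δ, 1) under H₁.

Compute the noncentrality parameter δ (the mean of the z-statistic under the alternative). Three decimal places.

The noncentrality parameter scales effect size by the design's sample-size factor: δ = d·√n = 0.52 × √120 = 5.6963

δ ≈ 5.696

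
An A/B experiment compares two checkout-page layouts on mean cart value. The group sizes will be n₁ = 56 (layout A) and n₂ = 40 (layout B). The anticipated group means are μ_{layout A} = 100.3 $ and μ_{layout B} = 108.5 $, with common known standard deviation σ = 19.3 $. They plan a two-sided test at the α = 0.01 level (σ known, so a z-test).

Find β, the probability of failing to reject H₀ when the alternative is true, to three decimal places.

β ≈ 0.700

Standardized effect: d = |μ_{layout A} − μ_{layout B}| / σ = |100.3 − 108.5| / 19.3 = 0.4249
Noncentrality parameter: δ = d / √(1/n₁ + 1/n₂) = 0.4249 / √(1/56 + 1/40) = 2.0523
Two-sided α = 0.01 → critical value z_{0.005} = 2.576.
Power = Φ(δ − 2.576) + Φ(−δ − 2.576) = Φ(-0.524) + Φ(-4.628) = 0.3003 + 0.0000 = 0.3003.
Type II error: β = 1 − power = 1 − 0.3003 = 0.6997.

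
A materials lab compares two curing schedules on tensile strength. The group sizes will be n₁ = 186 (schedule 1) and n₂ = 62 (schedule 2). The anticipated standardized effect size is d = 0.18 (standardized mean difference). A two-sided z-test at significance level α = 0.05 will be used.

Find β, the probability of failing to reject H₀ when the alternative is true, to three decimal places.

β ≈ 0.767

Noncentrality parameter: δ = d / √(1/n₁ + 1/n₂) = 0.18 / √(1/186 + 1/62) = 1.2274
Two-sided α = 0.05 → critical value z_{0.025} = 1.960.
Power = Φ(δ − 1.960) + Φ(−δ − 1.960) = Φ(-0.733) + Φ(-3.187) = 0.2319 + 0.0007 = 0.2326.
Type II error: β = 1 − power = 1 − 0.2326 = 0.7674.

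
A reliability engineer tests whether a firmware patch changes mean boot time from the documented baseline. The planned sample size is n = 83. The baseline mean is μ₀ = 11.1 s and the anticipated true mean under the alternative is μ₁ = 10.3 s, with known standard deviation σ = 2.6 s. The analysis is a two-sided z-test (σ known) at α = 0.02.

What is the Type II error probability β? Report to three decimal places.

β ≈ 0.317

Standardized effect: d = |μ₁ − μ₀| / σ = |10.3 − 11.1| / 2.6 = 0.3077
Noncentrality parameter: δ = d·√n = 0.3077 × √83 = 2.8032
Two-sided α = 0.02 → critical value z_{0.01} = 2.326.
Power = Φ(δ − 2.326) + Φ(−δ − 2.326) = Φ(0.477) + Φ(-5.130) = 0.6833 + 0.0000 = 0.6833.
Type II error: β = 1 − power = 1 − 0.6833 = 0.3167.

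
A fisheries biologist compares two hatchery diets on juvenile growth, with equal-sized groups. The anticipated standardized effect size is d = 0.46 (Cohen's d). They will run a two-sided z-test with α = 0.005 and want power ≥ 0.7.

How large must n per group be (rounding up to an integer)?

n = 105 per group

Set Φ(δ − 2.807) = 0.7; then δ − 2.807 = Φ⁻¹(0.7) = 0.524, giving δ = 3.331.
(The Φ(−δ − z_{α/2}) term is vanishingly small for δ > 0 and is dropped in the standard sample-size formula.)
δ = d·√(n/2) ⇒ n = 2(δ/d)² = 2 × (3.331 / 0.46)² = 104.90.
Rounding up, n = 105 per group.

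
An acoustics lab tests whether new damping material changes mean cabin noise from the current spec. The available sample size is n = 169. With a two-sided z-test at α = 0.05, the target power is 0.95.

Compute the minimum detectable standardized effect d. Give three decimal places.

Required noncentrality: δ = z_{0.025} + z_{0.05} = 1.960 + 1.645 = 3.605.
(The second rejection-region term Φ(−δ − z_{α/2}) is negligible and dropped.)
δ = d·√n ⇒ d = δ/√n = 3.605/√169 = 0.2773.

d ≈ 0.277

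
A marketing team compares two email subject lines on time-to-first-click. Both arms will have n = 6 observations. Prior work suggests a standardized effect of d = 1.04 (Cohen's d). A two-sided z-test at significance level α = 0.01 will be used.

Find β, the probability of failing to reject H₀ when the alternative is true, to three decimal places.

β ≈ 0.781

Noncentrality parameter: δ = d·√(n/2) = 1.04 × √(6/2) = 1.8013
Two-sided α = 0.01 → critical value z_{0.005} = 2.576.
Power = Φ(δ − 2.576) + Φ(−δ − 2.576) = Φ(-0.774) + Φ(-4.377) = 0.2193 + 0.0000 = 0.2193.
Type II error: β = 1 − power = 1 − 0.2193 = 0.7807.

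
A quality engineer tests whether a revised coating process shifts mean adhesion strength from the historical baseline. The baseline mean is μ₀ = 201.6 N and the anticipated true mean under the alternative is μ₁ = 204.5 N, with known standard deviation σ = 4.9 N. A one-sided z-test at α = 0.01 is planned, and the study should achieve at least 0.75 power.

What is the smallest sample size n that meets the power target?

n = 26

Standardized effect: d = |μ₁ − μ₀| / σ = |204.5 − 201.6| / 4.9 = 0.5918
Set Φ(δ − 2.326) = 0.75; then δ − 2.326 = Φ⁻¹(0.75) = 0.674, giving δ = 3.001.
δ = d·√n ⇒ n = (δ/d)² = (3.001 / 0.5918)² = 25.71.
Round up to the next whole unit.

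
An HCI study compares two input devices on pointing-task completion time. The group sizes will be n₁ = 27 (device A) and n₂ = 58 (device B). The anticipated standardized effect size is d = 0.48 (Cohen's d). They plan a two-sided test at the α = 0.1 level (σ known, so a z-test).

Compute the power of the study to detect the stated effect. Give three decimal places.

Noncentrality parameter: δ = d / √(1/n₁ + 1/n₂) = 0.48 / √(1/27 + 1/58) = 2.0603
Two-sided α = 0.1 → critical value z_{0.05} = 1.645.
Power = Φ(δ − 1.645) + Φ(−δ − 1.645) = Φ(0.415) + Φ(-3.705) = 0.6611 + 0.0001 = 0.6612.

Power ≈ 0.661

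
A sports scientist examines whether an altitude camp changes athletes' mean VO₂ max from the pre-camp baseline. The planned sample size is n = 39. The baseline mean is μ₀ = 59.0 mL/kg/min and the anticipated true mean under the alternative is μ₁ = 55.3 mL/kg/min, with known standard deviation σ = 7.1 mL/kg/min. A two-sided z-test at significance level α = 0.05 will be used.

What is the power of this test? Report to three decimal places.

Power ≈ 0.902

Standardized effect: d = |μ₁ − μ₀| / σ = |55.3 − 59.0| / 7.1 = 0.5211
Noncentrality parameter: δ = d·√n = 0.5211 × √39 = 3.2544
Two-sided α = 0.05 → critical value z_{0.025} = 1.960.
Power = Φ(δ − 1.960) + Φ(−δ − 1.960) = Φ(1.294) + Φ(-5.214) = 0.9022 + 0.0000 = 0.9022.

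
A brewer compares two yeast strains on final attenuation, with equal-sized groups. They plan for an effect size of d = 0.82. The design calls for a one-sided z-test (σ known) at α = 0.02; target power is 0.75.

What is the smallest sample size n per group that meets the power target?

For power 0.75 need Φ(δ − z_{0.02}) = 0.75, so δ = z_{0.02} + z_{0.25} = 2.054 + 0.674 = 2.728.
δ = d·√(n/2) ⇒ n = 2(δ/d)² = 2 × (2.728 / 0.82)² = 22.14.
Rounding up, n = 23 per group.

n = 23 per group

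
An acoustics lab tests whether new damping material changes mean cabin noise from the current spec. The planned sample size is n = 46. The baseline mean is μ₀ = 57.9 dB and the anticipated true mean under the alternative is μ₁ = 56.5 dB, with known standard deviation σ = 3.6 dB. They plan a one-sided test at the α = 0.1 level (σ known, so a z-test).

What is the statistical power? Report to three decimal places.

Standardized effect: d = |μ₁ − μ₀| / σ = |56.5 − 57.9| / 3.6 = 0.3889
Noncentrality parameter: δ = d·√n = 0.3889 × √46 = 2.6376
Critical value for a one-sided test at α = 0.1: z_α = 1.282.
Power = Φ(δ − 1.282) = Φ(1.356) = 0.9125.

Power ≈ 0.912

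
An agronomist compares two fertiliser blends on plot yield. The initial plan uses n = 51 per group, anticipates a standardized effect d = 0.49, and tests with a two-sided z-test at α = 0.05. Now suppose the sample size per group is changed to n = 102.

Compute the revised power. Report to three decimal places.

Power ≈ 0.938

With n = 102 per group: δ = d·√(n/2) = 0.49 × √(102/2) = 3.4993. Critical value z_{0.025} = 1.960.
Revised power = Φ(δ − 1.960) + Φ(−δ − 1.960) = Φ(1.539) + Φ(-5.459) = 0.9381 + 0.0000 = 0.9381.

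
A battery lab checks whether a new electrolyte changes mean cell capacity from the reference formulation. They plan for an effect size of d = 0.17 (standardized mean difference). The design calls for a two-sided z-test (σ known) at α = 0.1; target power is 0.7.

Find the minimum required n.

n = 163

Set Φ(δ − 1.645) = 0.7; then δ − 1.645 = Φ⁻¹(0.7) = 0.524, giving δ = 2.169.
(The Φ(−δ − z_{α/2}) term is vanishingly small for δ > 0 and is dropped in the standard sample-size formula.)
δ = d·√n ⇒ n = (δ/d)² = (2.169 / 0.17)² = 162.83.
Round up to the next whole unit.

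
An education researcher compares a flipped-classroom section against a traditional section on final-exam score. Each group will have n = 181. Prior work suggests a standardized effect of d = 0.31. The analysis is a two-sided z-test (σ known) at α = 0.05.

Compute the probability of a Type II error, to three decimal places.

Noncentrality parameter: δ = d·√(n/2) = 0.31 × √(181/2) = 2.9491
Critical value for a two-sided test at α = 0.05: z_{α/2} = 1.960.
Power = Φ(δ − 1.960) + Φ(−δ − 1.960) = Φ(0.989) + Φ(-4.909) = 0.8387 + 0.0000 = 0.8387.
Type II error: β = 1 − power = 1 − 0.8387 = 0.1613.

β ≈ 0.161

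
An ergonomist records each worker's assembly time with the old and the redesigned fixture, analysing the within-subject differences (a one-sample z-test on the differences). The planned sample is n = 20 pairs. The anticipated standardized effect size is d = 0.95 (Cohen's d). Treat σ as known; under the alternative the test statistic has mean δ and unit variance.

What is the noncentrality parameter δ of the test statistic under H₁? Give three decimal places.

The noncentrality parameter scales effect size by the design's sample-size factor: δ = d·√n = 0.95 × √20 = 4.2485

δ ≈ 4.249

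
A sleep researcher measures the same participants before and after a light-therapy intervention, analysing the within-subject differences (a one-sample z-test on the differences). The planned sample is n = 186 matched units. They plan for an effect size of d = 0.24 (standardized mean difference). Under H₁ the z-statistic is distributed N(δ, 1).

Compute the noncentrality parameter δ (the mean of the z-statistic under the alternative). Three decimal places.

The noncentrality parameter scales effect size by the design's sample-size factor: δ = d·√n = 0.24 × √186 = 3.2732

δ ≈ 3.273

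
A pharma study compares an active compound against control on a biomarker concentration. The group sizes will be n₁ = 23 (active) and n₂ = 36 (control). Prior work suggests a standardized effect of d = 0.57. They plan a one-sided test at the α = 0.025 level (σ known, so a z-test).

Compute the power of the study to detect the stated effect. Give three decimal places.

Power ≈ 0.570

Noncentrality parameter: δ = d / √(1/n₁ + 1/n₂) = 0.57 / √(1/23 + 1/36) = 2.1353
One-sided α = 0.025 → critical value z_{0.025} = 1.960.
Power = Φ(δ − 1.960) = Φ(0.175) = 0.5696.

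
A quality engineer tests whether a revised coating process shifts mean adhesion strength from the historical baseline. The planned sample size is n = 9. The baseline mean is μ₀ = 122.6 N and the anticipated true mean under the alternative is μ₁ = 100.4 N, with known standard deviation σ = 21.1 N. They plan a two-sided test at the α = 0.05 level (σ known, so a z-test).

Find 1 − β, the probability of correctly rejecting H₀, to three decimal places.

Power ≈ 0.884

Standardized effect: d = |μ₁ − μ₀| / σ = |100.4 − 122.6| / 21.1 = 1.0521
Noncentrality parameter: δ = d·√n = 1.0521 × √9 = 3.1564
Two-sided α = 0.05 → critical value z_{0.025} = 1.960.
Power = Φ(δ − 1.960) + Φ(−δ − 1.960) = Φ(1.196) + Φ(-5.116) = 0.8842 + 0.0000 = 0.8842.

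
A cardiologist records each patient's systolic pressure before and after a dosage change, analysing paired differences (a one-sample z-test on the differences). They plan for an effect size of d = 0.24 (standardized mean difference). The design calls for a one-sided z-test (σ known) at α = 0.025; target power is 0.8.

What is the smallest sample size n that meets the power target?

n = 137

Set Φ(δ − 1.960) = 0.8; then δ − 1.960 = Φ⁻¹(0.8) = 0.842, giving δ = 2.802.
δ = d·√n ⇒ n = (δ/d)² = (2.802 / 0.24)² = 136.27.
Round up to the next whole unit.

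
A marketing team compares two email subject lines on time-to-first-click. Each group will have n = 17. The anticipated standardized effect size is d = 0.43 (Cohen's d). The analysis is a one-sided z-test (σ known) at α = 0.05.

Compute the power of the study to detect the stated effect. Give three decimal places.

Power ≈ 0.348

Noncentrality parameter: δ = d·√(n/2) = 0.43 × √(17/2) = 1.2537
One-sided α = 0.05 → critical value z_{0.05} = 1.645.
Power = P(Z > 1.645 − δ) = Φ(-0.391) = 0.3478.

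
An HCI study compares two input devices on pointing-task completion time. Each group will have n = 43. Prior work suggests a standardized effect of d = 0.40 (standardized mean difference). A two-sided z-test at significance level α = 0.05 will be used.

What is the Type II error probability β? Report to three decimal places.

β ≈ 0.542

Noncentrality parameter: δ = d·√(n/2) = 0.40 × √(43/2) = 1.8547
Two-sided α = 0.05 → critical value z_{0.025} = 1.960.
Power = Φ(δ − 1.960) + Φ(−δ − 1.960) = Φ(-0.105) + Φ(-3.815) = 0.4581 + 0.0001 = 0.4582.
Type II error: β = 1 − power = 1 − 0.4582 = 0.5418.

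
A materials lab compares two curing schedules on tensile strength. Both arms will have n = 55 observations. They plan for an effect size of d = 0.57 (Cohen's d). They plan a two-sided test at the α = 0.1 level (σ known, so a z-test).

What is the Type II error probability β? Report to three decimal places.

β ≈ 0.089

Noncentrality parameter: δ = d·√(n/2) = 0.57 × √(55/2) = 2.9891
Two-sided α = 0.1 → critical value z_{0.05} = 1.645.
Power = Φ(δ − 1.645) + Φ(−δ − 1.645) = Φ(1.344) + Φ(-4.634) = 0.9106 + 0.0000 = 0.9106.
Type II error: β = 1 − power = 1 − 0.9106 = 0.0894.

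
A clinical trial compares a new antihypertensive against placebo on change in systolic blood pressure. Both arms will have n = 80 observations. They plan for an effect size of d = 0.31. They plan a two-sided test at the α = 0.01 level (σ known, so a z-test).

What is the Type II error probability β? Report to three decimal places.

Noncentrality parameter: δ = d·√(n/2) = 0.31 × √(80/2) = 1.9606
Two-sided α = 0.01 → critical value z_{0.005} = 2.576.
Power = Φ(δ − 2.576) + Φ(−δ − 2.576) = Φ(-0.615) + Φ(-4.536) = 0.2692 + 0.0000 = 0.2692.
Type II error: β = 1 − power = 1 − 0.2692 = 0.7308.

β ≈ 0.731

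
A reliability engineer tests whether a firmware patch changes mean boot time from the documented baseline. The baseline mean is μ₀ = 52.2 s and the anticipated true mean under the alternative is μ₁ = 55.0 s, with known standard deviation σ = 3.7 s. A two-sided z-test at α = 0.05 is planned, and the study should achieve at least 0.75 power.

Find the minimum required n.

Standardized effect: d = |μ₁ − μ₀| / σ = |55.0 − 52.2| / 3.7 = 0.7568
Set Φ(δ − 1.960) = 0.75; then δ − 1.960 = Φ⁻¹(0.75) = 0.674, giving δ = 2.634.
(For δ > 0 the lower-tail rejection region contributes negligibly to power, so the one-term inversion is standard.)
δ = d·√n ⇒ n = (δ/d)² = (2.634 / 0.7568)² = 12.12.
Round up to the next whole unit.

n = 13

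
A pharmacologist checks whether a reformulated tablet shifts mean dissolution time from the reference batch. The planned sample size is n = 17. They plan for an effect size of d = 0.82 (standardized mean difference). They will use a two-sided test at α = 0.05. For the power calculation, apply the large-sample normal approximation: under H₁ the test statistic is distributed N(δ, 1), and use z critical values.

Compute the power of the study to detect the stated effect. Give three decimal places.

Power ≈ 0.922

Noncentrality parameter: λ = d·√n = 0.82 × √17 = 3.3809
Two-sided α = 0.05 → critical value z_{0.025} = 1.960.
Power = Φ(λ − 1.960) + Φ(−λ − 1.960) = Φ(1.421) + Φ(-5.341) = 0.9223 + 0.0000 = 0.9223.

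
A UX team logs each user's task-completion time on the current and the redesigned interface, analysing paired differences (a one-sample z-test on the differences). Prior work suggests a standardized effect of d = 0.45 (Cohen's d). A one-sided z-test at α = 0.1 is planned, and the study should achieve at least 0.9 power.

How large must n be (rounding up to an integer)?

For power 0.9 need Φ(δ − z_{0.1}) = 0.9, so δ = z_{0.1} + z_{0.10} = 1.282 + 1.282 = 2.563.
δ = d·√n ⇒ n = (δ/d)² = (2.563 / 0.45)² = 32.44.
Rounding up, n = 33.

n = 33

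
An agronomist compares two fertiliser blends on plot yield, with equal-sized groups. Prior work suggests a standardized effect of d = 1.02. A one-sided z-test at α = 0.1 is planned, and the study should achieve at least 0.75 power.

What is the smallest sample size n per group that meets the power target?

n = 8 per group

Set Φ(δ − 1.282) = 0.75; then δ − 1.282 = Φ⁻¹(0.75) = 0.674, giving δ = 1.956.
δ = d·√(n/2) ⇒ n = 2(δ/d)² = 2 × (1.956 / 1.02)² = 7.36.
Round up to the next whole unit.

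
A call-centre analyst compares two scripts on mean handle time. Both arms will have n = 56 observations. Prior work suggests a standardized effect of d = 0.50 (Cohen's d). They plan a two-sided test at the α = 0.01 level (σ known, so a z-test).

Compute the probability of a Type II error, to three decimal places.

β ≈ 0.472

Noncentrality parameter: δ = d·√(n/2) = 0.50 × √(56/2) = 2.6458
Critical value for a two-sided test at α = 0.01: z_{α/2} = 2.576.
Power = Φ(δ − 2.576) + Φ(−δ − 2.576) = Φ(0.070) + Φ(-5.222) = 0.5279 + 0.0000 = 0.5279.
Type II error: β = 1 − power = 1 − 0.5279 = 0.4721.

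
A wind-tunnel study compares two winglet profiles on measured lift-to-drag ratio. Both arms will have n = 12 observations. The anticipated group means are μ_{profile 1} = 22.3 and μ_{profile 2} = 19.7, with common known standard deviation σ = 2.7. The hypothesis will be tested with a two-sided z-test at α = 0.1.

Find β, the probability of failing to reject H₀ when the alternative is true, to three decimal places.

Standardized effect: d = |μ_{profile 1} − μ_{profile 2}| / σ = |22.3 − 19.7| / 2.7 = 0.9630
Noncentrality parameter: δ = d·√(n/2) = 0.9630 × √(12/2) = 2.3588
Critical value for a two-sided test at α = 0.1: z_{α/2} = 1.645.
Power = Φ(δ − 1.645) + Φ(−δ − 1.645) = Φ(0.714) + Φ(-4.004) = 0.7624 + 0.0000 = 0.7624.
Type II error: β = 1 − power = 1 − 0.7624 = 0.2376.

β ≈ 0.238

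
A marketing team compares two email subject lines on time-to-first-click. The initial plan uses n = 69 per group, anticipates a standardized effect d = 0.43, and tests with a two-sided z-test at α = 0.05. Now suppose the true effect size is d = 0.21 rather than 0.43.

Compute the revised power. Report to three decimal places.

With d = 0.21: δ = d·√(n/2) = 0.21 × √(69/2) = 1.2335. Critical value z_{0.025} = 1.960.
Revised power = Φ(δ − 1.960) + Φ(−δ − 1.960) = Φ(-0.726) + Φ(-3.193) = 0.2338 + 0.0007 = 0.2345.

Power ≈ 0.234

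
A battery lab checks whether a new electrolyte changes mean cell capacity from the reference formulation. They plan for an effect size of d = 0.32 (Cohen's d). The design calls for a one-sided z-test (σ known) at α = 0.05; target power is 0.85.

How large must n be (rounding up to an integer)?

For power 0.85 need Φ(δ − z_{0.05}) = 0.85, so δ = z_{0.05} + z_{0.15} = 1.645 + 1.036 = 2.681.
δ = d·√n ⇒ n = (δ/d)² = (2.681 / 0.32)² = 70.21.
Rounding up, n = 71.

n = 71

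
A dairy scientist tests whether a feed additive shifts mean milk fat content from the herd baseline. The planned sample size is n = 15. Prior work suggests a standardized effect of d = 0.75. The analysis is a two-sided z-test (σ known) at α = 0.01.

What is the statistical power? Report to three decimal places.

Power ≈ 0.629

Noncentrality parameter: δ = d·√n = 0.75 × √15 = 2.9047
Two-sided α = 0.01 → critical value z_{0.005} = 2.576.
Power = Φ(δ − 2.576) + Φ(−δ − 2.576) = Φ(0.329) + Φ(-5.481) = 0.6289 + 0.0000 = 0.6289.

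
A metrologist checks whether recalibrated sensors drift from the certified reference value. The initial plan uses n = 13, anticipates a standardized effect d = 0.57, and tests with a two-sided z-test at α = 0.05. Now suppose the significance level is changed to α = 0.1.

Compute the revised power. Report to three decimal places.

Power ≈ 0.659

δ = d·√n = 0.57 × √13 = 2.0552 (unchanged). New critical value: z_{0.05} = 1.645.
Revised power = Φ(δ − 1.645) + Φ(−δ − 1.645) = Φ(0.410) + Φ(-3.700) = 0.6592 + 0.0001 = 0.6593.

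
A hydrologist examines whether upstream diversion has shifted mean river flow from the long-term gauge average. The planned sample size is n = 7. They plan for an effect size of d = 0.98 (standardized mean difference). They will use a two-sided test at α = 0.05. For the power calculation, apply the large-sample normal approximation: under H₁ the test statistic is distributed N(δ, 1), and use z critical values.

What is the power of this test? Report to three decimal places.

Power ≈ 0.737

Noncentrality parameter: δ = d·√n = 0.98 × √7 = 2.5928
Two-sided α = 0.05 → critical value z_{0.025} = 1.960.
Power = Φ(δ − 1.960) + Φ(−δ − 1.960) = Φ(0.633) + Φ(-4.553) = 0.7366 + 0.0000 = 0.7366.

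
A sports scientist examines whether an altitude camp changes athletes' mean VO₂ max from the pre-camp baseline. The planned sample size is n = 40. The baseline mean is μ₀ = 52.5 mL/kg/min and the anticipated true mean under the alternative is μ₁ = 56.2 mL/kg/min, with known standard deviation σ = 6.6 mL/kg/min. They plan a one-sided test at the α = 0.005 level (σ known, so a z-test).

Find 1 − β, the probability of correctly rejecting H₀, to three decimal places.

Standardized effect: d = |μ₁ − μ₀| / σ = |56.2 − 52.5| / 6.6 = 0.5606
Noncentrality parameter: δ = d·√n = 0.5606 × √40 = 3.5456
Critical value for a one-sided test at α = 0.005: z_α = 2.576.
Power = Φ(δ − 2.576) = Φ(0.970) = 0.8339.

Power ≈ 0.834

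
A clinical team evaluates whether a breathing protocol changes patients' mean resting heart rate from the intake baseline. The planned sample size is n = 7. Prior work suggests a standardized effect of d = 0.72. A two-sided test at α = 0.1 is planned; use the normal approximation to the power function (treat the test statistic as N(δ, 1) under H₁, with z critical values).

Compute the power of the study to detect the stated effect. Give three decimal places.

Noncentrality parameter: δ = d·√n = 0.72 × √7 = 1.9049
Critical value for a two-sided test at α = 0.1: z_{α/2} = 1.645.
Power = Φ(δ − 1.645) + Φ(−δ − 1.645) = Φ(0.260) + Φ(-3.550) = 0.6026 + 0.0002 = 0.6028.

Power ≈ 0.603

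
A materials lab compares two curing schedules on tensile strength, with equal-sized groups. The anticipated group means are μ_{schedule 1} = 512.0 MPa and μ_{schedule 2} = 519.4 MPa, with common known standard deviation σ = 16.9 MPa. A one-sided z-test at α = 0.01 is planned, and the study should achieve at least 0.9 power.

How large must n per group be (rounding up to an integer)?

n = 136 per group

Standardized effect: d = |μ_{schedule 1} − μ_{schedule 2}| / σ = |512.0 − 519.4| / 16.9 = 0.4379
Set Φ(δ − 2.326) = 0.9; then δ − 2.326 = Φ⁻¹(0.9) = 1.282, giving δ = 3.608.
δ = d·√(n/2) ⇒ n = 2(δ/d)² = 2 × (3.608 / 0.4379)² = 135.78.
Rounding up, n = 136 per group.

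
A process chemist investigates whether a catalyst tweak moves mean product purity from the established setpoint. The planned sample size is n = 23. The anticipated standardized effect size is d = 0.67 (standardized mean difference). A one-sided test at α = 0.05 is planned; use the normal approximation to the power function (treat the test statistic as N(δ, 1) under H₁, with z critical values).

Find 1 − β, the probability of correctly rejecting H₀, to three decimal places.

Power ≈ 0.942

Noncentrality parameter: δ = d·√n = 0.67 × √23 = 3.2132
One-sided α = 0.05 → critical value z_{0.05} = 1.645.
Power = Φ(δ − 1.645) = Φ(1.568) = 0.9416.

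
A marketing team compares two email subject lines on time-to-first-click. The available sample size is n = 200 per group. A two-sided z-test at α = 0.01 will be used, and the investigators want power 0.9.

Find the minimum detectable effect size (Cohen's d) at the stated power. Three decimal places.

d ≈ 0.386

Need Φ(δ − 2.576) = 0.9, so δ = 2.576 + 1.282 = 3.857.
(Lower-tail contribution to power is negligible for δ > 0.)
δ = d·√(n/2) ⇒ d = δ/√(n/2) = 3.857/√(200/2) = 0.3857.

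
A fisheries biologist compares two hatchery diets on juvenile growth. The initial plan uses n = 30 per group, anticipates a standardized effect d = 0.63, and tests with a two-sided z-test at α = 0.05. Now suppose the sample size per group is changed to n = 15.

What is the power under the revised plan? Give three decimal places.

With n = 15 per group: δ = d·√(n/2) = 0.63 × √(15/2) = 1.7253. Critical value z_{0.025} = 1.960.
Revised power = Φ(δ − 1.960) + Φ(−δ − 1.960) = Φ(-0.235) + Φ(-3.685) = 0.4072 + 0.0001 = 0.4074.

Power ≈ 0.407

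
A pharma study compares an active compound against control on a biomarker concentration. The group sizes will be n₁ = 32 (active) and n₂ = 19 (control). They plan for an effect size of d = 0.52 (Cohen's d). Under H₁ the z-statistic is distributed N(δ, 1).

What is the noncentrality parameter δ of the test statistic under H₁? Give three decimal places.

δ ≈ 1.795

The noncentrality parameter scales effect size by the design's sample-size factor: δ = d / √(1/n₁ + 1/n₂) = 0.52 / √(1/32 + 1/19) = 1.7954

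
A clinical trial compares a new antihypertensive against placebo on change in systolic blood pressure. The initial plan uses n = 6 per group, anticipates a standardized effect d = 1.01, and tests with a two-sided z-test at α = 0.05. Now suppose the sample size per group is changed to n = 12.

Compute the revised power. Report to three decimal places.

With n = 12 per group: δ = d·√(n/2) = 1.01 × √(12/2) = 2.4740. Critical value z_{0.025} = 1.960.
Revised power = Φ(δ − 1.960) + Φ(−δ − 1.960) = Φ(0.514) + Φ(-4.434) = 0.6964 + 0.0000 = 0.6964.

Power ≈ 0.696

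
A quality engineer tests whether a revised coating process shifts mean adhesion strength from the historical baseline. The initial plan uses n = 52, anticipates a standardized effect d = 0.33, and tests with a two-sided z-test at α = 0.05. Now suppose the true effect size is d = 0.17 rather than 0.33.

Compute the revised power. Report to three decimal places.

Power ≈ 0.232

With d = 0.17: δ = d·√n = 0.17 × √52 = 1.2259. Critical value z_{0.025} = 1.960.
Revised power = Φ(δ − 1.960) + Φ(−δ − 1.960) = Φ(-0.734) + Φ(-3.186) = 0.2315 + 0.0007 = 0.2322.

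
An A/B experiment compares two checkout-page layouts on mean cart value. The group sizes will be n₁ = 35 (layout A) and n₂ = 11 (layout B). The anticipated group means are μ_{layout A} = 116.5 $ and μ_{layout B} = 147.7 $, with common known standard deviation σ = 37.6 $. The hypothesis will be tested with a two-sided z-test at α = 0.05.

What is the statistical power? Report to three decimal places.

Power ≈ 0.670

Standardized effect: d = |μ_{layout A} − μ_{layout B}| / σ = |116.5 − 147.7| / 37.6 = 0.8298
Noncentrality parameter: δ = d / √(1/n₁ + 1/n₂) = 0.8298 / √(1/35 + 1/11) = 2.4006
Critical value for a two-sided test at α = 0.05: z_{α/2} = 1.960.
Power = Φ(δ − 1.960) + Φ(−δ − 1.960) = Φ(0.441) + Φ(-4.361) = 0.6703 + 0.0000 = 0.6703.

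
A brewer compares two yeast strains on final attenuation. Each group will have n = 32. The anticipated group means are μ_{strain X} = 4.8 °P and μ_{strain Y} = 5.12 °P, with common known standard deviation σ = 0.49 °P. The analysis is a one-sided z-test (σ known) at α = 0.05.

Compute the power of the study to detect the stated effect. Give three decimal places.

Standardized effect: d = |μ_{strain X} − μ_{strain Y}| / σ = |4.8 − 5.12| / 0.49 = 0.6531
Noncentrality parameter: δ = d·√(n/2) = 0.6531 × √(32/2) = 2.6122
One-sided α = 0.05 → critical value z_{0.05} = 1.645.
Power = Φ(δ − 1.645) = Φ(0.967) = 0.8333.

Power ≈ 0.833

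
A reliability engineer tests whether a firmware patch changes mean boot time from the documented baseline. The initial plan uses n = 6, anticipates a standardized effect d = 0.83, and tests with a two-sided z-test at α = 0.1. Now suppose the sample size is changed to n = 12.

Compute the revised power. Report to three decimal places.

Power ≈ 0.891

With n = 12: δ = d·√n = 0.83 × √12 = 2.8752. Critical value z_{0.05} = 1.645.
Revised power = Φ(δ − 1.645) + Φ(−δ − 1.645) = Φ(1.230) + Φ(-4.520) = 0.8907 + 0.0000 = 0.8907.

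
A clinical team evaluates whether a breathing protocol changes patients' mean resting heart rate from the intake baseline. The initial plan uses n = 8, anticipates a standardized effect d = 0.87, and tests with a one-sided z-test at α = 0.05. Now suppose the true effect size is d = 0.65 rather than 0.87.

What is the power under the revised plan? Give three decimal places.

With d = 0.65: δ = d·√n = 0.65 × √8 = 1.8385. Critical value z_{0.05} = 1.645.
Revised power = P(Z > 1.645 − δ) = Φ(0.194) = 0.5768.

Power ≈ 0.577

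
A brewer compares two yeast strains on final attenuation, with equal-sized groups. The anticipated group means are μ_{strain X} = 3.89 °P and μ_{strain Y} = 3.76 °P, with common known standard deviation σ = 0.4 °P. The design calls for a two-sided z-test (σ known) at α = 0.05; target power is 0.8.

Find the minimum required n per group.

Standardized effect: d = |μ_{strain X} − μ_{strain Y}| / σ = |3.89 − 3.76| / 0.4 = 0.3250
Set Φ(δ − 1.960) = 0.8; then δ − 1.960 = Φ⁻¹(0.8) = 0.842, giving δ = 2.802.
(For δ > 0 the lower-tail rejection region contributes negligibly to power, so the one-term inversion is standard.)
δ = d·√(n/2) ⇒ n = 2(δ/d)² = 2 × (2.802 / 0.3250)² = 148.62.
Round up to the next whole unit.

n = 149 per group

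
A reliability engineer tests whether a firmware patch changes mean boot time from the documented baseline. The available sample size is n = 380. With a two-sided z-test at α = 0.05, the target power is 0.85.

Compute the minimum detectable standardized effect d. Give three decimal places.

d ≈ 0.154

Required noncentrality: δ = z_{0.025} + z_{0.15} = 1.960 + 1.036 = 2.996.
(Lower-tail contribution to power is negligible for δ > 0.)
δ = d·√n ⇒ d = δ/√n = 2.996/√380 = 0.1537.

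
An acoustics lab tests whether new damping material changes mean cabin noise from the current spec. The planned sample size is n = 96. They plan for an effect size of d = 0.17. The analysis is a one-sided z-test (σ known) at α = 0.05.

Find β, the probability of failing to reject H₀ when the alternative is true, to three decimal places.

Noncentrality parameter: δ = d·√n = 0.17 × √96 = 1.6657
One-sided α = 0.05 → critical value z_{0.05} = 1.645.
Power = P(Z > 1.645 − δ) = Φ(0.021) = 0.5083.
Type II error: β = 1 − power = 1 − 0.5083 = 0.4917.

β ≈ 0.492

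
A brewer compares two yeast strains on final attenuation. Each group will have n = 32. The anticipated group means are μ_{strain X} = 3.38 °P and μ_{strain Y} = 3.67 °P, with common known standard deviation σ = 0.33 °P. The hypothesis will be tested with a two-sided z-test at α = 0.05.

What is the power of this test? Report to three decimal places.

Power ≈ 0.940

Standardized effect: d = |μ_{strain X} − μ_{strain Y}| / σ = |3.38 − 3.67| / 0.33 = 0.8788
Noncentrality parameter: δ = d·√(n/2) = 0.8788 × √(32/2) = 3.5152
Critical value for a two-sided test at α = 0.05: z_{α/2} = 1.960.
Power = Φ(δ − 1.960) + Φ(−δ − 1.960) = Φ(1.555) + Φ(-5.475) = 0.9400 + 0.0000 = 0.9400.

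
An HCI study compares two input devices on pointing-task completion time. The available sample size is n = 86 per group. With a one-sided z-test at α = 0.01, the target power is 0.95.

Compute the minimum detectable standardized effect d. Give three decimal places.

d ≈ 0.606

Required noncentrality: δ = z_{0.01} + z_{0.05} = 2.326 + 1.645 = 3.971.
δ = d·√(n/2) ⇒ d = δ/√(n/2) = 3.971/√(86/2) = 0.6056.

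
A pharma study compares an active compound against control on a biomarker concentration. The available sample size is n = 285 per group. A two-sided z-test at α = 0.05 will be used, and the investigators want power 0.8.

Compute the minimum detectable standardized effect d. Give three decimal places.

d ≈ 0.235

Required noncentrality: δ = z_{0.025} + z_{0.20} = 1.960 + 0.842 = 2.802.
(Lower-tail contribution to power is negligible for δ > 0.)
δ = d·√(n/2) ⇒ d = δ/√(n/2) = 2.802/√(285/2) = 0.2347.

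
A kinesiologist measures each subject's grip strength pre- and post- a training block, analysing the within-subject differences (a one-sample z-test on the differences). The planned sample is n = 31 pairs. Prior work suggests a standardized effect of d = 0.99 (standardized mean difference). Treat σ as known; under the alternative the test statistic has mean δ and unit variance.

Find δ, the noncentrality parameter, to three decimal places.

δ = d·√n = 0.99 × √31 = 5.5121

δ ≈ 5.512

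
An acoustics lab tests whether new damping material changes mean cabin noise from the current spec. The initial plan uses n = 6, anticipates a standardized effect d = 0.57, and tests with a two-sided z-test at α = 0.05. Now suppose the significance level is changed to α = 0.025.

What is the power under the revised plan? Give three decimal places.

Power ≈ 0.199

δ = d·√n = 0.57 × √6 = 1.3962 (unchanged). New critical value: z_{0.0125} = 2.241.
Revised power = Φ(δ − 2.241) + Φ(−δ − 2.241) = Φ(-0.845) + Φ(-3.638) = 0.1990 + 0.0001 = 0.1991.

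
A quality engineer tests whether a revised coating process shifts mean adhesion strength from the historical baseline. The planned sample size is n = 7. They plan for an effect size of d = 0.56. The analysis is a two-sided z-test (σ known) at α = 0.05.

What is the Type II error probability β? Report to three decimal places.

β ≈ 0.684

Noncentrality parameter: δ = d·√n = 0.56 × √7 = 1.4816
Critical value for a two-sided test at α = 0.05: z_{α/2} = 1.960.
Power = Φ(δ − 1.960) + Φ(−δ − 1.960) = Φ(-0.478) + Φ(-3.442) = 0.3162 + 0.0003 = 0.3165.
Type II error: β = 1 − power = 1 − 0.3165 = 0.6835.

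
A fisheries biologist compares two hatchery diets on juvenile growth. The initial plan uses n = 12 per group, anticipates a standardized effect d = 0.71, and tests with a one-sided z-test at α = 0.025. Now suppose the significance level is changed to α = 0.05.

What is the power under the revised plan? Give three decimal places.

δ = d·√(n/2) = 0.71 × √(12/2) = 1.7391 (unchanged). New critical value: z_{0.05} = 1.645.
Revised power = P(Z > 1.645 − δ) = Φ(0.094) = 0.5376.

Power ≈ 0.538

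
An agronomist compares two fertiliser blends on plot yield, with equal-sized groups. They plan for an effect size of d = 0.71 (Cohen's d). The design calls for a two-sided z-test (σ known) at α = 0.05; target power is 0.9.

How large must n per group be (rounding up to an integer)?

n = 42 per group

Set Φ(δ − 1.960) = 0.9; then δ − 1.960 = Φ⁻¹(0.9) = 1.282, giving δ = 3.242.
(For δ > 0 the lower-tail rejection region contributes negligibly to power, so the one-term inversion is standard.)
δ = d·√(n/2) ⇒ n = 2(δ/d)² = 2 × (3.242 / 0.71)² = 41.69.
Rounding up, n = 42 per group.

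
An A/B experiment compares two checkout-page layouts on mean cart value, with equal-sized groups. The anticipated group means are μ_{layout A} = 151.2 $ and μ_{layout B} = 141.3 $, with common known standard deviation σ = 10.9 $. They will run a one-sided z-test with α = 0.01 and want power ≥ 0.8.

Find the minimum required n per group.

n = 25 per group

Standardized effect: d = |μ_{layout A} − μ_{layout B}| / σ = |151.2 − 141.3| / 10.9 = 0.9083
For power 0.8 need Φ(δ − z_{0.01}) = 0.8, so δ = z_{0.01} + z_{0.20} = 2.326 + 0.842 = 3.168.
δ = d·√(n/2) ⇒ n = 2(δ/d)² = 2 × (3.168 / 0.9083)² = 24.33.
Round up to the next whole unit.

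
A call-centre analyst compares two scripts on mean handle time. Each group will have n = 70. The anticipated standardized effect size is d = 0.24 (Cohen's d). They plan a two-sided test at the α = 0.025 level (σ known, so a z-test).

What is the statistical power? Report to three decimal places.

Power ≈ 0.206

Noncentrality parameter: δ = d·√(n/2) = 0.24 × √(70/2) = 1.4199
Two-sided α = 0.025 → critical value z_{0.0125} = 2.241.
Power = Φ(δ − 2.241) + Φ(−δ − 2.241) = Φ(-0.822) + Φ(-3.661) = 0.2057 + 0.0001 = 0.2058.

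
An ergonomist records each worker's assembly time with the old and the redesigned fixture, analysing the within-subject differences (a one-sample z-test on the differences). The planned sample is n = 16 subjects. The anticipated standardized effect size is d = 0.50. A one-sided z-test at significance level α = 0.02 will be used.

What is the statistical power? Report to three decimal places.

Power ≈ 0.479

Noncentrality parameter: δ = d·√n = 0.50 × √16 = 2.0000
Critical value for a one-sided test at α = 0.02: z_α = 2.054.
Power = P(Z > 2.054 − δ) = Φ(-0.054) = 0.4786.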